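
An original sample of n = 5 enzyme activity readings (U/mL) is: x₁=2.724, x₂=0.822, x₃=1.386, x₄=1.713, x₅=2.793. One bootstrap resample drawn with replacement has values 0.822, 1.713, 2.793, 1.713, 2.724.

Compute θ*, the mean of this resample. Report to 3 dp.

Mean = (0.822 + 1.713 + 2.793 + 1.713 + 2.724) / 5 = 9.7650 / 5 = 1.953

θ* = 1.953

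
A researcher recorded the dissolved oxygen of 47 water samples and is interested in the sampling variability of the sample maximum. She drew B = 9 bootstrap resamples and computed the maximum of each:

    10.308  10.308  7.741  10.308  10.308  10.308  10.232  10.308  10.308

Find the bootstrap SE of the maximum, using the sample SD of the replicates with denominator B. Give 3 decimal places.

SE* = 0.804

Bootstrap SE is the standard deviation of the 9 replicate maximums.
Mean of replicates: (10.308 + 10.308 + 7.741 + 10.308 + 10.308 + 10.308 + 10.232 + 10.308 + 10.308) / 9 = 90.1290 / 9 = 10.0143
Sum of squared deviations: (+0.2937)² + (+0.2937)² + (−2.2733)² + (+0.2937)² + (+0.2937)² + (+0.2937)² + (+0.2177)² + (+0.2937)² + (+0.2937)² = 5.8191
Variance = 5.8191 / 9 = 0.6466
SE* = √0.6466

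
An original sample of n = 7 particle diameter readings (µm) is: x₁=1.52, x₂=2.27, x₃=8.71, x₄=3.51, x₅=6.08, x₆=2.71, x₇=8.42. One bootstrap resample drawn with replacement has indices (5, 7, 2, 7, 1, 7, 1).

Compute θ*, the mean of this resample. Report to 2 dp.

θ* = 5.24

Resample values: 6.08, 8.42, 2.27, 8.42, 1.52, 8.42, 1.52.
Mean = (6.08 + 8.42 + 2.27 + 8.42 + 1.52 + 8.42 + 1.52) / 7 = 36.650 / 7 = 5.24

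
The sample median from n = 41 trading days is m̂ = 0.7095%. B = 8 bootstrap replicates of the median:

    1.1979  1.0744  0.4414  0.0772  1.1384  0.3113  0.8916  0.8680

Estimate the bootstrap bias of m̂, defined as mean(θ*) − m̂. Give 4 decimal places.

bias = +0.0405

mean(θ*) = (1.1979 + 1.0744 + 0.4414 + 0.0772 + 1.1384 + 0.3113 + 0.8916 + 0.8680) / 8 = 0.75003
bias = 0.75003 − 0.7095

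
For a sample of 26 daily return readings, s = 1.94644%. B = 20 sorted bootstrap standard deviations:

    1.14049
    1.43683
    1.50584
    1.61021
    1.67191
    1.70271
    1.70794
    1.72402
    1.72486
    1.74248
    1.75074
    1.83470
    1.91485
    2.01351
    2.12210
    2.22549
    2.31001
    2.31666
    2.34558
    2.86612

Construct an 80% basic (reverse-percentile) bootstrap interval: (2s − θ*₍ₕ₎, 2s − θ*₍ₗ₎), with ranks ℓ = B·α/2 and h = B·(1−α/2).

(1.57622, 2.45605)

Percentile endpoints at ranks 2 and 18: θ*₍2₎ = 1.43683, θ*₍18₎ = 2.31666.
Basic interval reflects these around s:
  lower = 2 × 1.94644 − 2.31666 = 1.57622
  upper = 2 × 1.94644 − 1.43683 = 2.45605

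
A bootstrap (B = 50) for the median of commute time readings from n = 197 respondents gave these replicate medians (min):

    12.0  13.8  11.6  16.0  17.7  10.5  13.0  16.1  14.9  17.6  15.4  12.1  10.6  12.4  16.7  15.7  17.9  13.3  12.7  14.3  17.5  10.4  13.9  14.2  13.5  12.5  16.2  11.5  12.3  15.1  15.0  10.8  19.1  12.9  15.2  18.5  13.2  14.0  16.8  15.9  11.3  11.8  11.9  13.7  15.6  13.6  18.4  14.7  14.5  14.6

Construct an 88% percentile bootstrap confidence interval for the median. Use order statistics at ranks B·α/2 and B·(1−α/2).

(10.6, 17.9)

Sorted replicates: 10.4, 10.5, 10.6, 10.8, 11.3, 11.5, 11.6, 11.8, 11.9, 12.0, 12.1, 12.3, 12.4, 12.5, 12.7, 12.9, 13.0, 13.2, 13.3, 13.5, 13.6, 13.7, 13.8, 13.9, 14.0, 14.2, 14.3, 14.5, 14.6, 14.7, 14.9, 15.0, 15.1, 15.2, 15.4, 15.6, 15.7, 15.9, 16.0, 16.1, 16.2, 16.7, 16.8, 17.5, 17.6, 17.7, 17.9, 18.4, 18.5, 19.1
α = 0.12; lower rank = 50 × 0.060 = 3; upper rank = 50 × 0.940 = 47.
The 3rd smallest replicate is 10.6; the 47th is 17.9.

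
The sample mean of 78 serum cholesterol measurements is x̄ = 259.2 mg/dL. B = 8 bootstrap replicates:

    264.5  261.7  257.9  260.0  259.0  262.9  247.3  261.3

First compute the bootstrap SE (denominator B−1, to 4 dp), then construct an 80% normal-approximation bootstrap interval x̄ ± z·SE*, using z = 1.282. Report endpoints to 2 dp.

Mean of replicates = 259.3250; sum of squared deviations = 196.2950; SE* = √(196.2950/7) = 5.2955
Margin = 1.282 × 5.2955 = 6.789
Interval: 259.2 ± 6.789

(252.41, 265.99)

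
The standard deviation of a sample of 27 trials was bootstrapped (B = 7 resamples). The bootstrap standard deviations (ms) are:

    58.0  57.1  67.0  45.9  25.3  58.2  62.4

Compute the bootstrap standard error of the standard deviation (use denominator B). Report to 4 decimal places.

Bootstrap SE is the standard deviation of the 7 replicate standard deviations.
Mean of replicates: (58.0 + 57.1 + 67.0 + 45.9 + 25.3 + 58.2 + 62.4) / 7 = 373.90000 / 7 = 53.41429
Sum of squared deviations: (+4.58571)² + (+3.68571)² + (+13.58571)² + (−7.51429)² + (−28.11429)² + (+4.78571)² + (+8.98571)² = 1169.70857
Variance = 1169.70857 / 7 = 167.10122
SE* = √167.10122

SE* = 12.9268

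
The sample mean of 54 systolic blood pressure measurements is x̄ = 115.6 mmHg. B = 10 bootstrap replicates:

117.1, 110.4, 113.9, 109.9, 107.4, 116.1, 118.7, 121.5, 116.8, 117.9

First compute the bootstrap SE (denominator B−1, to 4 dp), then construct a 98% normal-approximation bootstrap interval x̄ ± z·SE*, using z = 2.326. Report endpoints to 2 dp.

(105.22, 125.98)

Mean of replicates = 114.9700; sum of squared deviations = 179.3410; SE* = √(179.3410/9) = 4.4639
Margin = 2.326 × 4.4639 = 10.383
Interval: 115.6 ± 10.383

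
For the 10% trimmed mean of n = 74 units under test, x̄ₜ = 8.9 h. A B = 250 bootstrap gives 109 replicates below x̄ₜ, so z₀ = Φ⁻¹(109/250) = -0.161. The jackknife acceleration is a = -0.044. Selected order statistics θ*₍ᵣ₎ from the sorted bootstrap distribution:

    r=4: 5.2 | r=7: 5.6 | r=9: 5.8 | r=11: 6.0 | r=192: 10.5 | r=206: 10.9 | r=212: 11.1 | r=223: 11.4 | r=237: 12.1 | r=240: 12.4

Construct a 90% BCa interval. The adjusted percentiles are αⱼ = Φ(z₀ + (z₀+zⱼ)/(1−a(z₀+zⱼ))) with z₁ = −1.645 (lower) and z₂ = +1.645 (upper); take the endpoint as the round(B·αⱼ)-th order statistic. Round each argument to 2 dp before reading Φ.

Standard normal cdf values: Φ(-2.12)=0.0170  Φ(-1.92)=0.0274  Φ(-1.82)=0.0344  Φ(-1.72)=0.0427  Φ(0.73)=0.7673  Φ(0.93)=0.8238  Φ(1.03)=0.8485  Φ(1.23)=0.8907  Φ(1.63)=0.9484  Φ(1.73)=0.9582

Lower: z₀ + z₁ = -0.161 + (-1.645) = -1.806; 1 − a(z₀+z₁) = 1 − (-0.044)(-1.806) = 0.9205; argument = -0.161 + (-1.806)/0.9205 = -2.1229 → -2.12.
α₁ = Φ(-2.12) = 0.0170; rank = round(250 × 0.0170) = 4; θ*₍4₎ = 5.2.
Upper: z₀ + z₂ = 1.484; 1 − a(z₀+z₂) = 1.0653; argument = 1.2320 → 1.23; α₂ = 0.8907; rank = 223; θ*₍223₎ = 11.4.

(5.2, 11.4)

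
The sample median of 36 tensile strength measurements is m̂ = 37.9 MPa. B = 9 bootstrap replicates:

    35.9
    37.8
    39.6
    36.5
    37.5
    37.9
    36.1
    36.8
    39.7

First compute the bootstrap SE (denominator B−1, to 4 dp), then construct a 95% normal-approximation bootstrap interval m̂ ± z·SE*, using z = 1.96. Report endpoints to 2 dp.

Mean of replicates = 37.5333; sum of squared deviations = 15.5000; SE* = √(15.5000/8) = 1.3919
Margin = 1.96 × 1.3919 = 2.728
Interval: 37.9 ± 2.728

(35.17, 40.63)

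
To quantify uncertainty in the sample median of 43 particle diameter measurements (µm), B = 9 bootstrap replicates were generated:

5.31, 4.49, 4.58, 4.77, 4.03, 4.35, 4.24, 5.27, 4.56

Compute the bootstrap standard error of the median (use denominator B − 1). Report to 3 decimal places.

Bootstrap SE is the standard deviation of the 9 replicate medians.
Mean of replicates: (5.31 + 4.49 + 4.58 + 4.77 + 4.03 + 4.35 + 4.24 + 5.27 + 4.56) / 9 = 41.6000 / 9 = 4.6222
Sum of squared deviations: (+0.6878)² + (−0.1322)² + (−0.0422)² + (+0.1478)² + (−0.5922)² + (−0.2722)² + (−0.3822)² + (+0.6478)² + (−0.0622)² = 1.5086
Variance = 1.5086 / 8 = 0.1886
SE* = √0.1886

SE* = 0.434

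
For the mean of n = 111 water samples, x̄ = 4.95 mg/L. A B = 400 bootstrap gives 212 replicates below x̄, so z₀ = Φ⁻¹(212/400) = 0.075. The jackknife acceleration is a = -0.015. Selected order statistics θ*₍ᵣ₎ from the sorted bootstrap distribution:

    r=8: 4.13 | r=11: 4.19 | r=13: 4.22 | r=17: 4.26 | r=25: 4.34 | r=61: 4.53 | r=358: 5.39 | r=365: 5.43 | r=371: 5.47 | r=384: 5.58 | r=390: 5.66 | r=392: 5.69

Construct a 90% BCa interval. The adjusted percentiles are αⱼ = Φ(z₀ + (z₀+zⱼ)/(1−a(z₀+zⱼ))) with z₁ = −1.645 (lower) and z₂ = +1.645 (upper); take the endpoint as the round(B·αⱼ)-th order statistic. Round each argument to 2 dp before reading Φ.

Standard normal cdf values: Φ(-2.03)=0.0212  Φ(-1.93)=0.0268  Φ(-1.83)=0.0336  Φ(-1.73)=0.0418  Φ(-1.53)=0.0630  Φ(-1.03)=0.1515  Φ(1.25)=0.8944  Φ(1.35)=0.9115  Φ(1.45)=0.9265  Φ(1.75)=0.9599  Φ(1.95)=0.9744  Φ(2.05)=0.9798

(4.34, 5.58)

Lower: z₀ + z₁ = 0.075 + (-1.645) = -1.570; 1 − a(z₀+z₁) = 1 − (-0.015)(-1.570) = 0.9765; argument = 0.075 + (-1.570)/0.9765 = -1.5329 → -1.53.
α₁ = Φ(-1.53) = 0.0630; rank = round(400 × 0.0630) = 25; θ*₍25₎ = 4.34.
Upper: z₀ + z₂ = 1.720; 1 − a(z₀+z₂) = 1.0258; argument = 1.7517 → 1.75; α₂ = 0.9599; rank = 384; θ*₍384₎ = 5.58.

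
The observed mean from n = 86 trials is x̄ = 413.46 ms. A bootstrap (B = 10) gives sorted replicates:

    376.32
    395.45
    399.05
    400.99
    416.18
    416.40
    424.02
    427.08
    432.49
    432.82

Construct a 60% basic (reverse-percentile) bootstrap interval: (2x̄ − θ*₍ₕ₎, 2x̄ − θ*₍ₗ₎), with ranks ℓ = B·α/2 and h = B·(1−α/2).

Percentile endpoints at ranks 2 and 8: θ*₍2₎ = 395.45, θ*₍8₎ = 427.08.
Basic interval reflects these around x̄:
  lower = 2 × 413.46 − 427.08 = 399.84
  upper = 2 × 413.46 − 395.45 = 431.47

(399.84, 431.47)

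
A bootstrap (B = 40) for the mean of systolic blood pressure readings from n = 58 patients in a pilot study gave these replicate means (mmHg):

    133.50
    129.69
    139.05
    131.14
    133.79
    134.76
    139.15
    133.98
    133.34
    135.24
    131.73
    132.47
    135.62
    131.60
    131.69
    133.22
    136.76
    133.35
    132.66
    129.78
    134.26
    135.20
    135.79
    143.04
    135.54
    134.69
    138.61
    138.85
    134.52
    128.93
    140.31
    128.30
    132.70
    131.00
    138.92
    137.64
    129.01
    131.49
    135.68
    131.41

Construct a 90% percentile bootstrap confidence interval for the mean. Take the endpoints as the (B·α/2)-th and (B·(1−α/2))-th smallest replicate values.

Sorted replicates: 128.30, 128.93, 129.01, 129.69, 129.78, 131.00, 131.14, 131.41, 131.49, 131.60, 131.69, 131.73, 132.47, 132.66, 132.70, 133.22, 133.34, 133.35, 133.50, 133.79, 133.98, 134.26, 134.52, 134.69, 134.76, 135.20, 135.24, 135.54, 135.62, 135.68, 135.79, 136.76, 137.64, 138.61, 138.85, 138.92, 139.05, 139.15, 140.31, 143.04
α = 0.10; lower rank = 40 × 0.050 = 2; upper rank = 40 × 0.950 = 38.
The 2nd smallest replicate is 128.93; the 38th is 139.15.

(128.93, 139.15)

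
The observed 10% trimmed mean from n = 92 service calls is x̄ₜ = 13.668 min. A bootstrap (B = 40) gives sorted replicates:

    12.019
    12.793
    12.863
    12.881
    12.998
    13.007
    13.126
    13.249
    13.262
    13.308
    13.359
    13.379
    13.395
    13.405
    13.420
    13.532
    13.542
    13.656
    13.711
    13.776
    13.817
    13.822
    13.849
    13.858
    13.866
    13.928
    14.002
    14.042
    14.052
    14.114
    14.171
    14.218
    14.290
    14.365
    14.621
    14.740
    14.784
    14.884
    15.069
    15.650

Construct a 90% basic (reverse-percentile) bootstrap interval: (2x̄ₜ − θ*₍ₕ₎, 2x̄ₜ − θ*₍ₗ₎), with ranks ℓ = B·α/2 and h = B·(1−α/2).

Percentile endpoints at ranks 2 and 38: θ*₍2₎ = 12.793, θ*₍38₎ = 14.884.
Basic interval reflects these around x̄ₜ:
  lower = 2 × 13.668 − 14.884 = 12.452
  upper = 2 × 13.668 − 12.793 = 14.543

(12.452, 14.543)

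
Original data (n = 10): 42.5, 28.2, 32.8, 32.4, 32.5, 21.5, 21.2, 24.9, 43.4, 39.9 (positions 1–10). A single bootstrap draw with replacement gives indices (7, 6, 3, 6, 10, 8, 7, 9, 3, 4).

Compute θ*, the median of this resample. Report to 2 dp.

Resample values: 21.2, 21.5, 32.8, 21.5, 39.9, 24.9, 21.2, 43.4, 32.8, 32.4.
Sorted: 21.2, 21.2, 21.5, 21.5, 24.9, 32.4, 32.8, 32.8, 39.9, 43.4
Median = average of the two middle values = 28.65

θ* = 28.65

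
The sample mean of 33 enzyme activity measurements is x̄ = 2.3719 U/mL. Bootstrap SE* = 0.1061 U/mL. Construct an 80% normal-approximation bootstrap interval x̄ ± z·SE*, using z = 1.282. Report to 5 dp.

Margin = 1.282 × 0.1061 = 0.136020
Interval: 2.3719 ± 0.136020

(2.23588, 2.50792)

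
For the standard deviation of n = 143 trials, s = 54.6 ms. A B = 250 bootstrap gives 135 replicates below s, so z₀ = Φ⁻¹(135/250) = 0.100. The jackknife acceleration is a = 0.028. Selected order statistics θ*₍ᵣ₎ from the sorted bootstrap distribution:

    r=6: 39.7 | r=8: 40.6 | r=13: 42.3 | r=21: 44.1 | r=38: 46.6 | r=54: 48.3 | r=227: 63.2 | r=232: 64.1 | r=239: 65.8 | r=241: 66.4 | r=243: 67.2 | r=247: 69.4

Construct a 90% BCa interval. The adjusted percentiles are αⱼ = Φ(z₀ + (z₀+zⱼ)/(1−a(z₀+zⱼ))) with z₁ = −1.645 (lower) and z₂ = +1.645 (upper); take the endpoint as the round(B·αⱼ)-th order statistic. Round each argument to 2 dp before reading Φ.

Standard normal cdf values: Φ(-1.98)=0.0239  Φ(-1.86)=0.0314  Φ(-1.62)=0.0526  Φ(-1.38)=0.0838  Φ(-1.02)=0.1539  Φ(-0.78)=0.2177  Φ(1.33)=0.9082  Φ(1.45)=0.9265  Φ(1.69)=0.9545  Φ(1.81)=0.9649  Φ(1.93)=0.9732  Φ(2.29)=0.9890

Lower: z₀ + z₁ = 0.100 + (-1.645) = -1.545; 1 − a(z₀+z₁) = 1 − (0.028)(-1.545) = 1.0433; argument = 0.100 + (-1.545)/1.0433 = -1.3809 → -1.38.
α₁ = Φ(-1.38) = 0.0838; rank = round(250 × 0.0838) = 21; θ*₍21₎ = 44.1.
Upper: z₀ + z₂ = 1.745; 1 − a(z₀+z₂) = 0.9511; argument = 1.9346 → 1.93; α₂ = 0.9732; rank = 243; θ*₍243₎ = 67.2.

(44.1, 67.2)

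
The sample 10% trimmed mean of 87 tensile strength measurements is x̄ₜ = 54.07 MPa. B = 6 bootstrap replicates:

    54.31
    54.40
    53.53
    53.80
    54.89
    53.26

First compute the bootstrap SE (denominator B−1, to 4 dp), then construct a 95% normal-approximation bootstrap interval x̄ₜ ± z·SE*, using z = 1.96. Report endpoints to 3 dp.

Mean of replicates = 54.0317; sum of squared deviations = 1.8507; SE* = √(1.8507/5) = 0.6084
Margin = 1.96 × 0.6084 = 1.1925
Interval: 54.07 ± 1.1925

(52.878, 55.262)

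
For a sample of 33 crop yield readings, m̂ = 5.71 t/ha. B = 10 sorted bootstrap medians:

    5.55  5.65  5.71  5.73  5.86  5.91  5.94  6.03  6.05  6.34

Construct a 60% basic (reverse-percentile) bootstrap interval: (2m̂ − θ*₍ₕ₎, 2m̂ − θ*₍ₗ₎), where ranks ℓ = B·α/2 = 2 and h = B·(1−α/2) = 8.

(5.39, 5.77)

Percentile endpoints at ranks 2 and 8: θ*₍2₎ = 5.65, θ*₍8₎ = 6.03.
Basic interval reflects these around m̂:
  lower = 2 × 5.71 − 6.03 = 5.39
  upper = 2 × 5.71 − 5.65 = 5.77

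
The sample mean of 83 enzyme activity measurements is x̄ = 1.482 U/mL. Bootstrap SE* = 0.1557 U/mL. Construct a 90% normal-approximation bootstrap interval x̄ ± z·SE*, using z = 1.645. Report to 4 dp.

(1.2259, 1.7381)

Margin = 1.645 × 0.1557 = 0.25613
Interval: 1.482 ± 0.25613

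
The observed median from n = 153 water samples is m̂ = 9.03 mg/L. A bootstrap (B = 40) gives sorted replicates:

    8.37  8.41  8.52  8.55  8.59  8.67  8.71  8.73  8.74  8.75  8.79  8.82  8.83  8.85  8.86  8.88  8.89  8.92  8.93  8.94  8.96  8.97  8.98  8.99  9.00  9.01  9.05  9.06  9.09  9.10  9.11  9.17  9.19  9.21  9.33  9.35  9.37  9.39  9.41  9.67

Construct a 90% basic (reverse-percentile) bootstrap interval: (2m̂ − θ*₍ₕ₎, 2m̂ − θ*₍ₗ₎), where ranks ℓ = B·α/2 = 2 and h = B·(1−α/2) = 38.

(8.67, 9.65)

Percentile endpoints at ranks 2 and 38: θ*₍2₎ = 8.41, θ*₍38₎ = 9.39.
Basic interval reflects these around m̂:
  lower = 2 × 9.03 − 9.39 = 8.67
  upper = 2 × 9.03 − 8.41 = 9.65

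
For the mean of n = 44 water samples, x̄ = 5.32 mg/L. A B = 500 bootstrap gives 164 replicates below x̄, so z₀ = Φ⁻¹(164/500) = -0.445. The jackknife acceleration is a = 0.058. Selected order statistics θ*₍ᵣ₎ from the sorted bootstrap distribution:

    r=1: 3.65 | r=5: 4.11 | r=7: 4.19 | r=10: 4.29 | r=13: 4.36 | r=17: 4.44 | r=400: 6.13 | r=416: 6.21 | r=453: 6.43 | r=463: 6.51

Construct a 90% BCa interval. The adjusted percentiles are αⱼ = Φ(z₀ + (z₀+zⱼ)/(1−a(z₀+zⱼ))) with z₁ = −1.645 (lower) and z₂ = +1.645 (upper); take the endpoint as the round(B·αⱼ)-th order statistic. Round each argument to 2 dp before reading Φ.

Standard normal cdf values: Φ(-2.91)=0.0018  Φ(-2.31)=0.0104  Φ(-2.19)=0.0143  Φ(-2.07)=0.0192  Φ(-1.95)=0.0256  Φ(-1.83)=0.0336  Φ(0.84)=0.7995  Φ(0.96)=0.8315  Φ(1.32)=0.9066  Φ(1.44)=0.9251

(4.11, 6.13)

Lower: z₀ + z₁ = -0.445 + (-1.645) = -2.090; 1 − a(z₀+z₁) = 1 − (0.058)(-2.090) = 1.1212; argument = -0.445 + (-2.090)/1.1212 = -2.3090 → -2.31.
α₁ = Φ(-2.31) = 0.0104; rank = round(500 × 0.0104) = 5; θ*₍5₎ = 4.11.
Upper: z₀ + z₂ = 1.200; 1 − a(z₀+z₂) = 0.9304; argument = 0.8448 → 0.84; α₂ = 0.7995; rank = 400; θ*₍400₎ = 6.13.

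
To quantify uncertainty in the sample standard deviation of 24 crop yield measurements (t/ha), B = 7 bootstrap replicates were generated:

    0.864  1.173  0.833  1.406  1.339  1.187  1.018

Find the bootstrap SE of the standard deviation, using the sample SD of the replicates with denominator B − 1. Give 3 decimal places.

Bootstrap SE is the standard deviation of the 7 replicate standard deviations.
Mean of replicates: (0.864 + 1.173 + 0.833 + 1.406 + 1.339 + 1.187 + 1.018) / 7 = 7.8200 / 7 = 1.1171
Sum of squared deviations: (−0.2531)² + (+0.0559)² + (−0.2841)² + (+0.2889)² + (+0.2219)² + (+0.0699)² + (−0.0991)² = 0.2953
Variance = 0.2953 / 6 = 0.0492
SE* = √0.0492

SE* = 0.222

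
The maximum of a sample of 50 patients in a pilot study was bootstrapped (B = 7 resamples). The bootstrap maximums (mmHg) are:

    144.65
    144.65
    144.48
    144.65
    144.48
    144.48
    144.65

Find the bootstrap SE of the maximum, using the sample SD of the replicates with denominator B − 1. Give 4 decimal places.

SE* = 0.0909

Bootstrap SE is the standard deviation of the 7 replicate maximums.
Mean of replicates: (144.65 + 144.65 + 144.48 + 144.65 + 144.48 + 144.48 + 144.65) / 7 = 1012.04000 / 7 = 144.57714
Sum of squared deviations: (+0.07286)² + (+0.07286)² + (−0.09714)² + (+0.07286)² + (−0.09714)² + (−0.09714)² + (+0.07286)² = 0.04954
Variance = 0.04954 / 6 = 0.00826
SE* = √0.00826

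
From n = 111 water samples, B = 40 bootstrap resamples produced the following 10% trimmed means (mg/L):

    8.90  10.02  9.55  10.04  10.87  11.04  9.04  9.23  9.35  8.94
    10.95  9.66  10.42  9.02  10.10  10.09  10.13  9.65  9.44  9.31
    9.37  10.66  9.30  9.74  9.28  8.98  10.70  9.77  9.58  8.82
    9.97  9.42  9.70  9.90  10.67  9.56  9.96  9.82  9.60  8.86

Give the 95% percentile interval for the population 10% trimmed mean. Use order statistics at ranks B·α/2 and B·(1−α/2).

(8.82, 10.95)

Sorted replicates: 8.82, 8.86, 8.90, 8.94, 8.98, 9.02, 9.04, 9.23, 9.28, 9.30, 9.31, 9.35, 9.37, 9.42, 9.44, 9.55, 9.56, 9.58, 9.60, 9.65, 9.66, 9.70, 9.74, 9.77, 9.82, 9.90, 9.96, 9.97, 10.02, 10.04, 10.09, 10.10, 10.13, 10.42, 10.66, 10.67, 10.70, 10.87, 10.95, 11.04
α = 0.05; lower rank = 40 × 0.025 = 1; upper rank = 40 × 0.975 = 39.
The 1st smallest replicate is 8.82; the 39th is 10.95.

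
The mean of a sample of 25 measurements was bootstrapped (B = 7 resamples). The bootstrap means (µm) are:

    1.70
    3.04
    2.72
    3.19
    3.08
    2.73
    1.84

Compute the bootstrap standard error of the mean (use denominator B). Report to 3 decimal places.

Bootstrap SE is the standard deviation of the 7 replicate means.
Mean of replicates: (1.70 + 3.04 + 2.72 + 3.19 + 3.08 + 2.73 + 1.84) / 7 = 18.3000 / 7 = 2.6143
Sum of squared deviations: (−0.9143)² + (+0.4257)² + (+0.1057)² + (+0.5757)² + (+0.4657)² + (+0.1157)² + (−0.7743)² = 2.1896
Variance = 2.1896 / 7 = 0.3128
SE* = √0.3128

SE* = 0.559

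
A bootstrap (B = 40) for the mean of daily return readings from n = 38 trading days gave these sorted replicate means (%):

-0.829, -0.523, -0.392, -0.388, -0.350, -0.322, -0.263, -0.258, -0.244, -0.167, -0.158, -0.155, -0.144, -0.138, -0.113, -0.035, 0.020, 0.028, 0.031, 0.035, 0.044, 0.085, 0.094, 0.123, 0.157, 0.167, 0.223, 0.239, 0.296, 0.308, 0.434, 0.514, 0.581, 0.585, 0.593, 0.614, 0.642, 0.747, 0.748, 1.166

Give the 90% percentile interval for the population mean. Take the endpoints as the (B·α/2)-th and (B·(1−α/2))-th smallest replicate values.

(-0.523, 0.747)

α = 0.10; lower rank = 40 × 0.050 = 2; upper rank = 40 × 0.950 = 38.
The 2nd smallest replicate is -0.523; the 38th is 0.747.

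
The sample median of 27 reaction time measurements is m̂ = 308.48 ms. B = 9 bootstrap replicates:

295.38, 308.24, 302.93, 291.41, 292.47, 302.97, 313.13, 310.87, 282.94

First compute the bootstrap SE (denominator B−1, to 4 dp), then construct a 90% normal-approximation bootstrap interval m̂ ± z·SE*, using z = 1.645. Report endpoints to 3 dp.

(291.839, 325.121)

Mean of replicates = 300.0378; sum of squared deviations = 818.7214; SE* = √(818.7214/8) = 10.1163
Margin = 1.645 × 10.1163 = 16.6413
Interval: 308.48 ± 16.6413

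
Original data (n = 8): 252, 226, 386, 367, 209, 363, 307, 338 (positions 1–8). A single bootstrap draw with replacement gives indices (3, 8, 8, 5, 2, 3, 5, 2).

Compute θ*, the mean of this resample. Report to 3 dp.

θ* = 289.750

Resample values: 386, 338, 338, 209, 226, 386, 209, 226.
Mean = (386 + 338 + 338 + 209 + 226 + 386 + 209 + 226) / 8 = 2318.0 / 8 = 289.750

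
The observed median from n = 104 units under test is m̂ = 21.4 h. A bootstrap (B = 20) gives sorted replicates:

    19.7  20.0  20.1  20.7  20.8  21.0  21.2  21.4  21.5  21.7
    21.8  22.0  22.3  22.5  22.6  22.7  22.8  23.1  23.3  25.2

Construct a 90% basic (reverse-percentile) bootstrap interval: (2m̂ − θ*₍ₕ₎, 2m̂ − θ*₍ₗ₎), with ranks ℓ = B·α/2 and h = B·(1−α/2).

(19.5, 23.1)

Percentile endpoints at ranks 1 and 19: θ*₍1₎ = 19.7, θ*₍19₎ = 23.3.
Basic interval reflects these around m̂:
  lower = 2 × 21.4 − 23.3 = 19.5
  upper = 2 × 21.4 − 19.7 = 23.1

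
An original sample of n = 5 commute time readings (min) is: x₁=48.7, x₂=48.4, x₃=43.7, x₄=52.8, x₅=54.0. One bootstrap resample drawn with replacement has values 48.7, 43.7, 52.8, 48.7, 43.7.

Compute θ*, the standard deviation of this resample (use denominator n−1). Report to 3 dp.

θ* = 3.868

Mean = 47.5200; sum of squared deviations = 59.8480
s² = 59.8480 / 4 = 14.9620
s = √14.9620 = 3.868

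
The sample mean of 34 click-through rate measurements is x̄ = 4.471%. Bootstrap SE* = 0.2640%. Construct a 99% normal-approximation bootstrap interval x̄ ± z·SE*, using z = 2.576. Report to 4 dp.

Margin = 2.576 × 0.2640 = 0.68006
Interval: 4.471 ± 0.68006

(3.7909, 5.1511)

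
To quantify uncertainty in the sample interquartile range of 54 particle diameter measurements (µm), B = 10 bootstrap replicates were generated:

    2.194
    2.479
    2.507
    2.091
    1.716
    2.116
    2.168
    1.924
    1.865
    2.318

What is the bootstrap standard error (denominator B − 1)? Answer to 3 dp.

Bootstrap SE is the standard deviation of the 10 replicate interquartile ranges.
Mean of replicates: (2.194 + 2.479 + 2.507 + 2.091 + 1.716 + 2.116 + 2.168 + 1.924 + 1.865 + 2.318) / 10 = 21.3780 / 10 = 2.1378
Sum of squared deviations: (+0.0562)² + (+0.3412)² + (+0.3692)² + (−0.0468)² + (−0.4218)² + (−0.0218)² + (+0.0302)² + (−0.2138)² + (−0.2728)² + (+0.1802)² = 0.5900
Variance = 0.5900 / 9 = 0.0656
SE* = √0.0656

SE* = 0.256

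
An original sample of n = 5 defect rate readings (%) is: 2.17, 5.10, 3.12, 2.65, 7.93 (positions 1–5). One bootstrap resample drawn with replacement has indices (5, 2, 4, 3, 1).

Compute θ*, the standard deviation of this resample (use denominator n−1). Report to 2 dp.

θ* = 2.37

Resample values: 7.93, 5.10, 2.65, 3.12, 2.17.
Mean = 4.1940; sum of squared deviations = 22.4125
s² = 22.4125 / 4 = 5.6031
s = √5.6031 = 2.37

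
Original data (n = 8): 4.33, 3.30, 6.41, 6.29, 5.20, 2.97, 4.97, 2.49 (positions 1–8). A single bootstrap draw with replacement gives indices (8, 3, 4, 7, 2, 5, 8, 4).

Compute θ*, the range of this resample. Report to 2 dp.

θ* = 3.92

Resample values: 2.49, 6.41, 6.29, 4.97, 3.30, 5.20, 2.49, 6.29.
Range = 6.41 − 2.49 = 3.92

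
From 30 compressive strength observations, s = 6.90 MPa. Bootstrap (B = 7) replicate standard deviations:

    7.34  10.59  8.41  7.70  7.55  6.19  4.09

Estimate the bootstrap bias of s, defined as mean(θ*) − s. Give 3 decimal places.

mean(θ*) = (7.34 + 10.59 + 8.41 + 7.70 + 7.55 + 6.19 + 4.09) / 7 = 7.4100
bias = 7.4100 − 6.90

bias = +0.510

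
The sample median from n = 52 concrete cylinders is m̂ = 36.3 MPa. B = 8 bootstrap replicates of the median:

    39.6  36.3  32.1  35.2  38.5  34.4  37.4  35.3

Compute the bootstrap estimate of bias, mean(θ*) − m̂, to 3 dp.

mean(θ*) = (39.6 + 36.3 + 32.1 + 35.2 + 38.5 + 34.4 + 37.4 + 35.3) / 8 = 36.1000
bias = 36.1000 − 36.3

bias = −0.200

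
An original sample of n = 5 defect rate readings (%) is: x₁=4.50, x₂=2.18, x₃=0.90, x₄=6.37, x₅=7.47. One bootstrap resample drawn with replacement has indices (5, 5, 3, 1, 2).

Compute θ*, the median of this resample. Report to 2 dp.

Resample values: 7.47, 7.47, 0.90, 4.50, 2.18.
Sorted: 0.90, 2.18, 4.50, 7.47, 7.47
Median = middle value = 4.50

θ* = 4.50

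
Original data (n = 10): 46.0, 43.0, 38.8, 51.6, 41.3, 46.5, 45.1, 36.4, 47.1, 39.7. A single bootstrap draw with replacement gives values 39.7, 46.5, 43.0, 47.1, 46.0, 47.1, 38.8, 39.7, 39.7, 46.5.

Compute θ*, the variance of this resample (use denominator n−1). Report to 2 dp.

θ* = 12.86

Mean = 43.4100; sum of squared deviations = 115.7490
s² = 115.7490 / 9 = 12.8610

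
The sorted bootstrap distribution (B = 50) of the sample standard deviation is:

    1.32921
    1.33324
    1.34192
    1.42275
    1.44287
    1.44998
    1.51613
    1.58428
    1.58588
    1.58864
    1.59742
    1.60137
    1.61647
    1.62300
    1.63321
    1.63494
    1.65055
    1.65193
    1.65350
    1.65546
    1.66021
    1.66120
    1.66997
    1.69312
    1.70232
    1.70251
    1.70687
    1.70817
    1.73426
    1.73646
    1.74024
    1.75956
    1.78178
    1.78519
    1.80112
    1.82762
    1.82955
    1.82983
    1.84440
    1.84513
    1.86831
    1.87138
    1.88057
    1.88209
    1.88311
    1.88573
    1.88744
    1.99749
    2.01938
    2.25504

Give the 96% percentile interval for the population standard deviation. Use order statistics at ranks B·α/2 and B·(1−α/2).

(1.32921, 2.01938)

α = 0.04; lower rank = 50 × 0.020 = 1; upper rank = 50 × 0.980 = 49.
The 1st smallest replicate is 1.32921; the 49th is 2.01938.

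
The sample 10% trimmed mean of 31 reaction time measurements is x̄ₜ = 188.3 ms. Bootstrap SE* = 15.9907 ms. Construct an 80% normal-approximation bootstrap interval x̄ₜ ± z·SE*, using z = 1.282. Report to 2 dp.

(167.80, 208.80)

Margin = 1.282 × 15.9907 = 20.500
Interval: 188.3 ± 20.500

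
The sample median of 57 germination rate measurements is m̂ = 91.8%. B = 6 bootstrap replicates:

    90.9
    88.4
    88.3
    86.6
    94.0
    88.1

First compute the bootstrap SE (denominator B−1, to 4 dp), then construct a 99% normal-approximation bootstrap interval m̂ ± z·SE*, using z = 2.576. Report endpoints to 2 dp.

Mean of replicates = 89.3833; sum of squared deviations = 35.1483; SE* = √(35.1483/5) = 2.6514
Margin = 2.576 × 2.6514 = 6.830
Interval: 91.8 ± 6.830

(84.97, 98.63)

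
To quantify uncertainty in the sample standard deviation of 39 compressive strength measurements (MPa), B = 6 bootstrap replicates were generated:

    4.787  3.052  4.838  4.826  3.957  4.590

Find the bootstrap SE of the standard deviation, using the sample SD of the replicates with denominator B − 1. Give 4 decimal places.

Bootstrap SE is the standard deviation of the 6 replicate standard deviations.
Mean of replicates: (4.787 + 3.052 + 4.838 + 4.826 + 3.957 + 4.590) / 6 = 26.05000 / 6 = 4.34167
Sum of squared deviations: (+0.44533)² + (−1.28967)² + (+0.49633)² + (+0.48433)² + (−0.38467)² + (+0.24833)² = 2.55213
Variance = 2.55213 / 5 = 0.51043
SE* = √0.51043

SE* = 0.7144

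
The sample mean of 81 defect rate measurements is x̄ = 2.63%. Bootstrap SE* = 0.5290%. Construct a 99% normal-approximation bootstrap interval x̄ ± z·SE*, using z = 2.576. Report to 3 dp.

(1.267, 3.993)

Margin = 2.576 × 0.5290 = 1.3627
Interval: 2.63 ± 1.3627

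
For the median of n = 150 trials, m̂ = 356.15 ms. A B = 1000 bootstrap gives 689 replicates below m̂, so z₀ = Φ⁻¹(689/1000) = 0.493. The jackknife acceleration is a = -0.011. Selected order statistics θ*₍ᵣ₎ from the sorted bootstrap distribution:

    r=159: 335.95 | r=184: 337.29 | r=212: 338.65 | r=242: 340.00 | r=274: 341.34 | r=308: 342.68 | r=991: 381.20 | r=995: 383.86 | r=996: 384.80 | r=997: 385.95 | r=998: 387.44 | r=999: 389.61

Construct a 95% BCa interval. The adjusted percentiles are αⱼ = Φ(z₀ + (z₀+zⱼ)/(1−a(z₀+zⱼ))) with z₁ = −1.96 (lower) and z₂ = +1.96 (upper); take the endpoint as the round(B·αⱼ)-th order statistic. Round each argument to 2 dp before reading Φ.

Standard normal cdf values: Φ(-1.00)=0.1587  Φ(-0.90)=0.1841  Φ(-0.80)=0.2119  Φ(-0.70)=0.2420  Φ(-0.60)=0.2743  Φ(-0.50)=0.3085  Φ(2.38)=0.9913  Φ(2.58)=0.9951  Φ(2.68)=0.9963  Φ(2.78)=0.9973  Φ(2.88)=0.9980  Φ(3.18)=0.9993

Lower: z₀ + z₁ = 0.493 + (-1.960) = -1.467; 1 − a(z₀+z₁) = 1 − (-0.011)(-1.467) = 0.9839; argument = 0.493 + (-1.467)/0.9839 = -0.9981 → -1.00.
α₁ = Φ(-1.00) = 0.1587; rank = round(1000 × 0.1587) = 159; θ*₍159₎ = 335.95.
Upper: z₀ + z₂ = 2.453; 1 − a(z₀+z₂) = 1.0270; argument = 2.8815 → 2.88; α₂ = 0.9980; rank = 998; θ*₍998₎ = 387.44.

(335.95, 387.44)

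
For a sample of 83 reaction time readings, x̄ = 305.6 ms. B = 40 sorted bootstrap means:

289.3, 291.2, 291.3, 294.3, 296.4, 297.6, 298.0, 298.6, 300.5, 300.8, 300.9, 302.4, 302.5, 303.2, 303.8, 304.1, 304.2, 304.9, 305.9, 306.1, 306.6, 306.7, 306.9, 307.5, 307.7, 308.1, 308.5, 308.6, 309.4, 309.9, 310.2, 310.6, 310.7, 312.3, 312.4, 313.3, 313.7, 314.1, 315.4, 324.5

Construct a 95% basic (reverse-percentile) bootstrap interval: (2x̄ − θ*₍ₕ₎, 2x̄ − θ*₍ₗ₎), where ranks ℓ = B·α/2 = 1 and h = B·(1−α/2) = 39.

(295.8, 321.9)

Percentile endpoints at ranks 1 and 39: θ*₍1₎ = 289.3, θ*₍39₎ = 315.4.
Basic interval reflects these around x̄:
  lower = 2 × 305.6 − 315.4 = 295.8
  upper = 2 × 305.6 − 289.3 = 321.9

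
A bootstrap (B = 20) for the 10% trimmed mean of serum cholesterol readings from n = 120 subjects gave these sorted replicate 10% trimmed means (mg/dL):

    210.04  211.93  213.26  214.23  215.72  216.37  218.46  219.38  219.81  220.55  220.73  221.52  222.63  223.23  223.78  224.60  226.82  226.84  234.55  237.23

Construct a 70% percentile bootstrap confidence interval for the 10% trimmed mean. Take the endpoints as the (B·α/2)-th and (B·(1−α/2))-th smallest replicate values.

(213.26, 226.82)

α = 0.30; lower rank = 20 × 0.150 = 3; upper rank = 20 × 0.850 = 17.
The 3rd smallest replicate is 213.26; the 17th is 226.82.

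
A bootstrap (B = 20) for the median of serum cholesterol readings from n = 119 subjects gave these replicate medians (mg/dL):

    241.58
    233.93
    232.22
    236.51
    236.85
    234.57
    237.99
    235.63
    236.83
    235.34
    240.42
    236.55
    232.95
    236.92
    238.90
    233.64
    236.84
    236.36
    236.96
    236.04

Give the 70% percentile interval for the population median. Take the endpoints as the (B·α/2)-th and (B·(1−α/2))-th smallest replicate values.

(233.64, 237.99)

Sorted replicates: 232.22, 232.95, 233.64, 233.93, 234.57, 235.34, 235.63, 236.04, 236.36, 236.51, 236.55, 236.83, 236.84, 236.85, 236.92, 236.96, 237.99, 238.90, 240.42, 241.58
α = 0.30; lower rank = 20 × 0.150 = 3; upper rank = 20 × 0.850 = 17.
The 3rd smallest replicate is 233.64; the 17th is 237.99.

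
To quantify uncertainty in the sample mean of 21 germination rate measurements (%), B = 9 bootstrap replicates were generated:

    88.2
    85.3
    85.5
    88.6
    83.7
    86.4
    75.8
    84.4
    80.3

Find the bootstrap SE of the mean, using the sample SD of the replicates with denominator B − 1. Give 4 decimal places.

SE* = 4.0178

Bootstrap SE is the standard deviation of the 9 replicate means.
Mean of replicates: (88.2 + 85.3 + 85.5 + 88.6 + 83.7 + 86.4 + 75.8 + 84.4 + 80.3) / 9 = 758.20000 / 9 = 84.24444
Sum of squared deviations: (+3.95556)² + (+1.05556)² + (+1.25556)² + (+4.35556)² + (−0.54444)² + (+2.15556)² + (−8.44444)² + (+0.15556)² + (−3.94444)² = 129.14222
Variance = 129.14222 / 8 = 16.14278
SE* = √16.14278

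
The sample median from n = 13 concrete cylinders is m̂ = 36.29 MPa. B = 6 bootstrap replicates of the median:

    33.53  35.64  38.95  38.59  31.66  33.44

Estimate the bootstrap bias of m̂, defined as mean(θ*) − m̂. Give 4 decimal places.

mean(θ*) = (33.53 + 35.64 + 38.95 + 38.59 + 31.66 + 33.44) / 6 = 35.30167
bias = 35.30167 − 36.29

bias = −0.9883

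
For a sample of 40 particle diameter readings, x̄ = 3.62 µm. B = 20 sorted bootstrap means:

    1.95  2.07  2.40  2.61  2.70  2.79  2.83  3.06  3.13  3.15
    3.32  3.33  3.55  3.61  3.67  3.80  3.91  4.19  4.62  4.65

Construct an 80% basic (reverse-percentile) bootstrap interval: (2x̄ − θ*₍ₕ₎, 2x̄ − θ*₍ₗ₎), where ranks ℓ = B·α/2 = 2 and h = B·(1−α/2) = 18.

(3.05, 5.17)

Percentile endpoints at ranks 2 and 18: θ*₍2₎ = 2.07, θ*₍18₎ = 4.19.
Basic interval reflects these around x̄:
  lower = 2 × 3.62 − 4.19 = 3.05
  upper = 2 × 3.62 − 2.07 = 5.17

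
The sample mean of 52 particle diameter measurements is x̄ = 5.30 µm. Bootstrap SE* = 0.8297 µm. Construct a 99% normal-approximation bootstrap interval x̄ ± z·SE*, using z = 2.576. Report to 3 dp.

(3.163, 7.437)

Margin = 2.576 × 0.8297 = 2.1373
Interval: 5.30 ± 2.1373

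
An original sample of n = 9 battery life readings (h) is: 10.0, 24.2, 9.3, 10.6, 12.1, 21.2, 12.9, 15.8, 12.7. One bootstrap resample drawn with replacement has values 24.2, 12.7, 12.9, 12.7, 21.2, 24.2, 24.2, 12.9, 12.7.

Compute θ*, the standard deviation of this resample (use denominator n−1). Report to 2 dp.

θ* = 5.70

Mean = 17.5222; sum of squared deviations = 259.7956
s² = 259.7956 / 8 = 32.4744
s = √32.4744 = 5.70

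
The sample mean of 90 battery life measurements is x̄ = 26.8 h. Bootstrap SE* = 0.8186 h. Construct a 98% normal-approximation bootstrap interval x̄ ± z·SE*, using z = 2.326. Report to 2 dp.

(24.90, 28.70)

Margin = 2.326 × 0.8186 = 1.904
Interval: 26.8 ± 1.904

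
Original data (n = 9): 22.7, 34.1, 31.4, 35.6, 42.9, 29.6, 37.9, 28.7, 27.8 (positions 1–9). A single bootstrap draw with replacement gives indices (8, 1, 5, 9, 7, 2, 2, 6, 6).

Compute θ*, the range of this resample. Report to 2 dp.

Resample values: 28.7, 22.7, 42.9, 27.8, 37.9, 34.1, 34.1, 29.6, 29.6.
Range = 42.9 − 22.7 = 20.20

θ* = 20.20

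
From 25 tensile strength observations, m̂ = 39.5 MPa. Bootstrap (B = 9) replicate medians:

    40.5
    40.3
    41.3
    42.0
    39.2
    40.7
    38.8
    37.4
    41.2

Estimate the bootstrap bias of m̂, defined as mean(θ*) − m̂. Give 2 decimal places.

mean(θ*) = (40.5 + 40.3 + 41.3 + 42.0 + 39.2 + 40.7 + 38.8 + 37.4 + 41.2) / 9 = 40.156
bias = 40.156 − 39.5

bias = +0.66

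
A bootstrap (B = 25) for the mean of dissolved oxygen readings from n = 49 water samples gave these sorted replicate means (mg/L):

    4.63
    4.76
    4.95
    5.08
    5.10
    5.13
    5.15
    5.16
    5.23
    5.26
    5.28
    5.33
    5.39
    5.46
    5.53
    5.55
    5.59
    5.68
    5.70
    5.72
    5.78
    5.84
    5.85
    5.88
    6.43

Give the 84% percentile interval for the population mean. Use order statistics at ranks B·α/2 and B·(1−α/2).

(4.76, 5.85)

α = 0.16; lower rank = 25 × 0.080 = 2; upper rank = 25 × 0.920 = 23.
The 2nd smallest replicate is 4.76; the 23rd is 5.85.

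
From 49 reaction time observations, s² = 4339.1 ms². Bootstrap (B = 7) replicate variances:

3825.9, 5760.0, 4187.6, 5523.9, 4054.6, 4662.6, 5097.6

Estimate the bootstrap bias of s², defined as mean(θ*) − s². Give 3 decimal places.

bias = +391.214

mean(θ*) = (3825.9 + 5760.0 + 4187.6 + 5523.9 + 4054.6 + 4662.6 + 5097.6) / 7 = 4730.3143
bias = 4730.3143 − 4339.1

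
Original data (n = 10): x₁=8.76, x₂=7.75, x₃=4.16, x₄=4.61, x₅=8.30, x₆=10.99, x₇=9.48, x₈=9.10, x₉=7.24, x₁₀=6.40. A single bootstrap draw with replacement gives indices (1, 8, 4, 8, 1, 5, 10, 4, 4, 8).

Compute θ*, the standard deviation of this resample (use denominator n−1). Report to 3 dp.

θ* = 2.041

Resample values: 8.76, 9.10, 4.61, 9.10, 8.76, 8.30, 6.40, 4.61, 4.61, 9.10.
Mean = 7.3350; sum of squared deviations = 37.4892
s² = 37.4892 / 9 = 4.1655
s = √4.1655 = 2.041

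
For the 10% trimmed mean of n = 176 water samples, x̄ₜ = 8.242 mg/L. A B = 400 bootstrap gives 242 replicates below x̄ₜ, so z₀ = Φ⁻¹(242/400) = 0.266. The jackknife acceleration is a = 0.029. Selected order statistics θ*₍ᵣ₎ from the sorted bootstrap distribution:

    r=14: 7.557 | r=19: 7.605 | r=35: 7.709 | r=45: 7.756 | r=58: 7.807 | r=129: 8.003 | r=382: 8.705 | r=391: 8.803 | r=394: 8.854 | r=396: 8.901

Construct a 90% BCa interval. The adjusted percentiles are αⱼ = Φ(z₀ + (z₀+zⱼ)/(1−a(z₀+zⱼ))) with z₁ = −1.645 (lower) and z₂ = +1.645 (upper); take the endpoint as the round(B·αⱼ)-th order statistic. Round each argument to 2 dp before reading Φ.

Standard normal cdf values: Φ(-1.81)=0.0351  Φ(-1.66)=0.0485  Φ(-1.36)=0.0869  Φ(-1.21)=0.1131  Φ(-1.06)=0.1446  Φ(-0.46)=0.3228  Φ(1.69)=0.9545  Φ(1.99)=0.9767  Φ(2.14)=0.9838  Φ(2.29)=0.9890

Lower: z₀ + z₁ = 0.266 + (-1.645) = -1.379; 1 − a(z₀+z₁) = 1 − (0.029)(-1.379) = 1.0400; argument = 0.266 + (-1.379)/1.0400 = -1.0600 → -1.06.
α₁ = Φ(-1.06) = 0.1446; rank = round(400 × 0.1446) = 58; θ*₍58₎ = 7.807.
Upper: z₀ + z₂ = 1.911; 1 − a(z₀+z₂) = 0.9446; argument = 2.2891 → 2.29; α₂ = 0.9890; rank = 396; θ*₍396₎ = 8.901.

(7.807, 8.901)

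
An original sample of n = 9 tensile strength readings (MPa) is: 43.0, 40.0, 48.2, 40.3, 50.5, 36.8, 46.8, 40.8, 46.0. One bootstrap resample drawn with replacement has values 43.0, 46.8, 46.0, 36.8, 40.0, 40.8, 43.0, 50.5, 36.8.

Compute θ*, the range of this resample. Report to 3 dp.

Range = 50.5 − 36.8 = 13.700

θ* = 13.700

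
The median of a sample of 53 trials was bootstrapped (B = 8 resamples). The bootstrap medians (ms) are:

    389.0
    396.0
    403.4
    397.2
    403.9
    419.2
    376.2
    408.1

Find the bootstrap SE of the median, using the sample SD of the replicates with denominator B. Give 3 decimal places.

SE* = 12.074

Bootstrap SE is the standard deviation of the 8 replicate medians.
Mean of replicates: (389.0 + 396.0 + 403.4 + 397.2 + 403.9 + 419.2 + 376.2 + 408.1) / 8 = 3193.0000 / 8 = 399.1250
Sum of squared deviations: (−10.1250)² + (−3.1250)² + (+4.2750)² + (−1.9250)² + (+4.7750)² + (+20.0750)² + (−22.9250)² + (+8.9750)² = 1166.1750
Variance = 1166.1750 / 8 = 145.7719
SE* = √145.7719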